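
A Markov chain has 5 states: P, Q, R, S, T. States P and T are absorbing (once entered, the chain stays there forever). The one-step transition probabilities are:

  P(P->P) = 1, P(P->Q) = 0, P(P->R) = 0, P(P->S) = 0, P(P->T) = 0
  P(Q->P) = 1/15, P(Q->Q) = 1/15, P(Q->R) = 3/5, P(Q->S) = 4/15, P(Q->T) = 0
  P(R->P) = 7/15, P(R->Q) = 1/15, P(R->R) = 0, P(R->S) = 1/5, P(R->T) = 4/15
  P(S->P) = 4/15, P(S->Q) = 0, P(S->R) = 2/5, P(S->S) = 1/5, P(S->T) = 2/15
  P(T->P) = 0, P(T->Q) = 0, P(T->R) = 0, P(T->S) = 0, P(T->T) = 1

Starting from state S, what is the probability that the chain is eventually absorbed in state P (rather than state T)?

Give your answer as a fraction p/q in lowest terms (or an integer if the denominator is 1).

Let a_i = P(absorbed in P | start in state i).
Boundary conditions: a_P = 1, a_T = 0.
For each transient state i, a_i = sum_j P(i->j) * a_j:
  a_Q = 1/15*a_P + 1/15*a_Q + 3/5*a_R + 4/15*a_S + 0*a_T
  a_R = 7/15*a_P + 1/15*a_Q + 0*a_R + 1/5*a_S + 4/15*a_T
  a_S = 4/15*a_P + 0*a_Q + 2/5*a_R + 1/5*a_S + 2/15*a_T

Substituting a_P = 1 and a_T = 0, rearrange to (I - Q) a = r where r[i] = P(i -> P):
  [14/15, -3/5, -4/15] . (a_Q, a_R, a_S) = 1/15
  [-1/15, 1, -1/5] . (a_Q, a_R, a_S) = 7/15
  [0, -2/5, 4/5] . (a_Q, a_R, a_S) = 4/15

Solving yields:
  a_Q = 239/356
  a_R = 343/534
  a_S = 233/356

Starting state is S, so the absorption probability is a_S = 233/356.

Answer: 233/356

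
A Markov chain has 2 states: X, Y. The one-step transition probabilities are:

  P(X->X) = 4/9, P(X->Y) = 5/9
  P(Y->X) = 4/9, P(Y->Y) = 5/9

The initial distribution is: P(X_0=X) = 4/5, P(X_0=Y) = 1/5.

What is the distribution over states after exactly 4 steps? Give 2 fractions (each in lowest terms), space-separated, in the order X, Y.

Propagating the distribution step by step (d_{t+1} = d_t * P):
d_0 = (X=4/5, Y=1/5)
  d_1[X] = 4/5*4/9 + 1/5*4/9 = 4/9
  d_1[Y] = 4/5*5/9 + 1/5*5/9 = 5/9
d_1 = (X=4/9, Y=5/9)
  d_2[X] = 4/9*4/9 + 5/9*4/9 = 4/9
  d_2[Y] = 4/9*5/9 + 5/9*5/9 = 5/9
d_2 = (X=4/9, Y=5/9)
  d_3[X] = 4/9*4/9 + 5/9*4/9 = 4/9
  d_3[Y] = 4/9*5/9 + 5/9*5/9 = 5/9
d_3 = (X=4/9, Y=5/9)
  d_4[X] = 4/9*4/9 + 5/9*4/9 = 4/9
  d_4[Y] = 4/9*5/9 + 5/9*5/9 = 5/9
d_4 = (X=4/9, Y=5/9)

Answer: 4/9 5/9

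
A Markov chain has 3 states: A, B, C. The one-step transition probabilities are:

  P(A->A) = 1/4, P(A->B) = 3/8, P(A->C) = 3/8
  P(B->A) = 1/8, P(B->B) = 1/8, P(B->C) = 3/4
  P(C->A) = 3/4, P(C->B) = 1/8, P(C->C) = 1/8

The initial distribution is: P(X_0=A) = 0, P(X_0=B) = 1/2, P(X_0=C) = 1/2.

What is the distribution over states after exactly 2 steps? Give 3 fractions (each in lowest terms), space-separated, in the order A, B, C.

Answer: 29/64 15/64 5/16

Derivation:
Propagating the distribution step by step (d_{t+1} = d_t * P):
d_0 = (A=0, B=1/2, C=1/2)
  d_1[A] = 0*1/4 + 1/2*1/8 + 1/2*3/4 = 7/16
  d_1[B] = 0*3/8 + 1/2*1/8 + 1/2*1/8 = 1/8
  d_1[C] = 0*3/8 + 1/2*3/4 + 1/2*1/8 = 7/16
d_1 = (A=7/16, B=1/8, C=7/16)
  d_2[A] = 7/16*1/4 + 1/8*1/8 + 7/16*3/4 = 29/64
  d_2[B] = 7/16*3/8 + 1/8*1/8 + 7/16*1/8 = 15/64
  d_2[C] = 7/16*3/8 + 1/8*3/4 + 7/16*1/8 = 5/16
d_2 = (A=29/64, B=15/64, C=5/16)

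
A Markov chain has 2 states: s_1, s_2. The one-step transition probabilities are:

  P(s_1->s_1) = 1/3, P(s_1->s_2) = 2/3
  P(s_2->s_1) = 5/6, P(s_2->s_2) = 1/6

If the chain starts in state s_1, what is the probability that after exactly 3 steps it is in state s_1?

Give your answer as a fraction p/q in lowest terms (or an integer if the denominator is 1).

Answer: 1/2

Derivation:
Computing P^3 by repeated multiplication:
P^1 =
  s_1: [1/3, 2/3]
  s_2: [5/6, 1/6]
P^2 =
  s_1: [2/3, 1/3]
  s_2: [5/12, 7/12]
P^3 =
  s_1: [1/2, 1/2]
  s_2: [5/8, 3/8]

(P^3)[s_1 -> s_1] = 1/2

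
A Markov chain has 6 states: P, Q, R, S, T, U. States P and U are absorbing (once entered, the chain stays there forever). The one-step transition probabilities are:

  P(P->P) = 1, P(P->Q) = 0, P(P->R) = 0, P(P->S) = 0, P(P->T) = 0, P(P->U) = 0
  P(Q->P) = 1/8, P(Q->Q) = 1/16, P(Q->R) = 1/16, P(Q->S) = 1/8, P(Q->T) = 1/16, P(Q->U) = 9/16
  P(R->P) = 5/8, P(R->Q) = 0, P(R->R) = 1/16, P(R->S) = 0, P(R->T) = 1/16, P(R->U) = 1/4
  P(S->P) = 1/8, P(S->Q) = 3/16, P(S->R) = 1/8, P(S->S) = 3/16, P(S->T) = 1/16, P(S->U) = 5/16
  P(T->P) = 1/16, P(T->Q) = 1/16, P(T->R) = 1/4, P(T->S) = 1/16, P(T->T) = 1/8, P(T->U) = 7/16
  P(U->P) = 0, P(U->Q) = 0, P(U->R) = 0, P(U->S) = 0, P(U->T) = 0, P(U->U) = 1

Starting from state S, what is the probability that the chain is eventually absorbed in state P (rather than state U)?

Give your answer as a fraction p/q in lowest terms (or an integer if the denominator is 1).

Let a_i = P(absorbed in P | start in state i).
Boundary conditions: a_P = 1, a_U = 0.
For each transient state i, a_i = sum_j P(i->j) * a_j:
  a_Q = 1/8*a_P + 1/16*a_Q + 1/16*a_R + 1/8*a_S + 1/16*a_T + 9/16*a_U
  a_R = 5/8*a_P + 0*a_Q + 1/16*a_R + 0*a_S + 1/16*a_T + 1/4*a_U
  a_S = 1/8*a_P + 3/16*a_Q + 1/8*a_R + 3/16*a_S + 1/16*a_T + 5/16*a_U
  a_T = 1/16*a_P + 1/16*a_Q + 1/4*a_R + 1/16*a_S + 1/8*a_T + 7/16*a_U

Substituting a_P = 1 and a_U = 0, rearrange to (I - Q) a = r where r[i] = P(i -> P):
  [15/16, -1/16, -1/8, -1/16] . (a_Q, a_R, a_S, a_T) = 1/8
  [0, 15/16, 0, -1/16] . (a_Q, a_R, a_S, a_T) = 5/8
  [-3/16, -1/8, 13/16, -1/16] . (a_Q, a_R, a_S, a_T) = 1/8
  [-1/16, -1/4, -1/16, 7/8] . (a_Q, a_R, a_S, a_T) = 1/16

Solving yields:
  a_Q = 9410/38389
  a_R = 26385/38389
  a_S = 13051/38389
  a_T = 11885/38389

Starting state is S, so the absorption probability is a_S = 13051/38389.

Answer: 13051/38389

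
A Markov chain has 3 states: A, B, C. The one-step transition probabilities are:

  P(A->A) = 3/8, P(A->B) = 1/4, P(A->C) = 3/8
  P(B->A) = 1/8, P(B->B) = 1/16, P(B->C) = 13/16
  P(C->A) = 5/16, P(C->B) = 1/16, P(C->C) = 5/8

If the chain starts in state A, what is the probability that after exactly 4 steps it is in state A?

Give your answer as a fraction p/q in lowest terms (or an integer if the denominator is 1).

Answer: 10149/32768

Derivation:
Computing P^4 by repeated multiplication:
P^1 =
  A: [3/8, 1/4, 3/8]
  B: [1/8, 1/16, 13/16]
  C: [5/16, 1/16, 5/8]
P^2 =
  A: [37/128, 17/128, 37/64]
  B: [79/256, 11/128, 155/256]
  C: [41/128, 31/256, 143/256]
P^3 =
  A: [313/1024, 239/2048, 1183/2048]
  B: [1293/4096, 493/4096, 1155/2048]
  C: [1269/4096, 251/2048, 2325/4096]
P^4 =
  A: [10149/32768, 1963/16384, 18693/32768]
  B: [10147/32768, 7975/65536, 37267/65536]
  C: [20243/65536, 7903/65536, 18695/32768]

(P^4)[A -> A] = 10149/32768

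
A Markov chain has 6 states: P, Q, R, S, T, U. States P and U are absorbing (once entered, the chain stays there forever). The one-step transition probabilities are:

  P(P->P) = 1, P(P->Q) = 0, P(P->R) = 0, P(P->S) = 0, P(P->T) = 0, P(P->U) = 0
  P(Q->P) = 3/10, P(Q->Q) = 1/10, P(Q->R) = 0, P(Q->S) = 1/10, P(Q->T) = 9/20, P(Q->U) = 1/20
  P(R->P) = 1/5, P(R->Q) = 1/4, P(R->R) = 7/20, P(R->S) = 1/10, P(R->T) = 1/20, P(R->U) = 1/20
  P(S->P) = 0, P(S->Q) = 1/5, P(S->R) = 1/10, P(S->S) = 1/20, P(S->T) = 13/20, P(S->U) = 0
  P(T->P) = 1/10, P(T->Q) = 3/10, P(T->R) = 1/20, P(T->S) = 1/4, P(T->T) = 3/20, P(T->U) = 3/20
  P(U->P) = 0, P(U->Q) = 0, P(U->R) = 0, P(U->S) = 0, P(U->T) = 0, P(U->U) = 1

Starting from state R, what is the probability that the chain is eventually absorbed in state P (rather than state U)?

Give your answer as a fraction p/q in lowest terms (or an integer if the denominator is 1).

Answer: 186/259

Derivation:
Let a_i = P(absorbed in P | start in state i).
Boundary conditions: a_P = 1, a_U = 0.
For each transient state i, a_i = sum_j P(i->j) * a_j:
  a_Q = 3/10*a_P + 1/10*a_Q + 0*a_R + 1/10*a_S + 9/20*a_T + 1/20*a_U
  a_R = 1/5*a_P + 1/4*a_Q + 7/20*a_R + 1/10*a_S + 1/20*a_T + 1/20*a_U
  a_S = 0*a_P + 1/5*a_Q + 1/10*a_R + 1/20*a_S + 13/20*a_T + 0*a_U
  a_T = 1/10*a_P + 3/10*a_Q + 1/20*a_R + 1/4*a_S + 3/20*a_T + 3/20*a_U

Substituting a_P = 1 and a_U = 0, rearrange to (I - Q) a = r where r[i] = P(i -> P):
  [9/10, 0, -1/10, -9/20] . (a_Q, a_R, a_S, a_T) = 3/10
  [-1/4, 13/20, -1/10, -1/20] . (a_Q, a_R, a_S, a_T) = 1/5
  [-1/5, -1/10, 19/20, -13/20] . (a_Q, a_R, a_S, a_T) = 0
  [-3/10, -1/20, -1/4, 17/20] . (a_Q, a_R, a_S, a_T) = 1/10

Solving yields:
  a_Q = 25864/37037
  a_R = 186/259
  a_S = 23214/37037
  a_T = 21878/37037

Starting state is R, so the absorption probability is a_R = 186/259.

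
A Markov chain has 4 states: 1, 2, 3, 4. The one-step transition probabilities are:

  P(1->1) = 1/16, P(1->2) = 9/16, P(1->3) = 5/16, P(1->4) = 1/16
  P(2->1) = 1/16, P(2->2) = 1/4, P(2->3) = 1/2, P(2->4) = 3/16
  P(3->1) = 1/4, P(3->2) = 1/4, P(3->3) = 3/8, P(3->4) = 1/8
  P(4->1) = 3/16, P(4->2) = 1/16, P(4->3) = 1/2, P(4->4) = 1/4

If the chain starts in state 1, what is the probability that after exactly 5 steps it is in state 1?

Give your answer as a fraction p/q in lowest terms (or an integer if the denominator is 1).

Answer: 167017/1048576

Derivation:
Computing P^5 by repeated multiplication:
P^1 =
  1: [1/16, 9/16, 5/16, 1/16]
  2: [1/16, 1/4, 1/2, 3/16]
  3: [1/4, 1/4, 3/8, 1/8]
  4: [3/16, 1/16, 1/2, 1/4]
P^2 =
  1: [33/256, 33/128, 115/256, 21/128]
  2: [23/128, 15/64, 109/256, 41/256]
  3: [19/128, 39/128, 13/32, 9/64]
  4: [3/16, 67/256, 103/256, 19/128]
P^3 =
  1: [685/4096, 1063/4096, 1719/4096, 629/4096]
  2: [665/4096, 1131/4096, 423/1024, 19/128]
  3: [5/32, 553/2048, 863/2048, 39/256]
  4: [641/4096, 575/2048, 849/2048, 607/4096]
P^4 =
  1: [10511/65536, 8961/32768, 27275/65536, 2457/16384]
  2: [2597/16384, 17885/65536, 27389/65536, 4937/32768]
  3: [5261/32768, 1107/4096, 6849/16384, 4953/32768]
  4: [2601/16384, 2221/8192, 27449/65536, 9915/65536]
P^5 =
  1: [167017/1048576, 285215/1048576, 438205/1048576, 158139/1048576]
  2: [167451/1048576, 142231/524288, 219173/524288, 158317/1048576]
  3: [10471/65536, 71259/262144, 218965/524288, 79037/524288]
  4: [167713/1048576, 284419/1048576, 219089/524288, 79133/524288]

(P^5)[1 -> 1] = 167017/1048576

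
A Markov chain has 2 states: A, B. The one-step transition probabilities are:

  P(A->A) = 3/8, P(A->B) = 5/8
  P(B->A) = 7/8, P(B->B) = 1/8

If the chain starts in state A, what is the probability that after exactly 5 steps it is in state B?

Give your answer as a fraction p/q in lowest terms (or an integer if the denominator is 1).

Computing P^5 by repeated multiplication:
P^1 =
  A: [3/8, 5/8]
  B: [7/8, 1/8]
P^2 =
  A: [11/16, 5/16]
  B: [7/16, 9/16]
P^3 =
  A: [17/32, 15/32]
  B: [21/32, 11/32]
P^4 =
  A: [39/64, 25/64]
  B: [35/64, 29/64]
P^5 =
  A: [73/128, 55/128]
  B: [77/128, 51/128]

(P^5)[A -> B] = 55/128

Answer: 55/128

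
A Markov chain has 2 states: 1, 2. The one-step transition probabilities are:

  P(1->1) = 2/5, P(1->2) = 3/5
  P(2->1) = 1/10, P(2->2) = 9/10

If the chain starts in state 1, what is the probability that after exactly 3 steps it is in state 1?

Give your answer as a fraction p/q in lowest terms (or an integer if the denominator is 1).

Computing P^3 by repeated multiplication:
P^1 =
  1: [2/5, 3/5]
  2: [1/10, 9/10]
P^2 =
  1: [11/50, 39/50]
  2: [13/100, 87/100]
P^3 =
  1: [83/500, 417/500]
  2: [139/1000, 861/1000]

(P^3)[1 -> 1] = 83/500

Answer: 83/500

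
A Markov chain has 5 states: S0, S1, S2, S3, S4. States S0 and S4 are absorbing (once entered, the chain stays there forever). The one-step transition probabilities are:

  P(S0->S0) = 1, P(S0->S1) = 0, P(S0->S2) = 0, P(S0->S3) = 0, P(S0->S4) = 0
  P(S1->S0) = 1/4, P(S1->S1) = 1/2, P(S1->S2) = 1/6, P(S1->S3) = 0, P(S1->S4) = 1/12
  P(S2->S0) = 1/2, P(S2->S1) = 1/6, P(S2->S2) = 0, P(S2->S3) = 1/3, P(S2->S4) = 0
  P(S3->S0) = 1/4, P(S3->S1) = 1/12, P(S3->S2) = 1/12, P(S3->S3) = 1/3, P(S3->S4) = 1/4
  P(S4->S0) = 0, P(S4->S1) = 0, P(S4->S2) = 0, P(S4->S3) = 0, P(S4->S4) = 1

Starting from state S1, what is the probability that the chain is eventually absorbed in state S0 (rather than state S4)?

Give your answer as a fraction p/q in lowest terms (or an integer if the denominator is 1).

Answer: 99/128

Derivation:
Let a_i = P(absorbed in S0 | start in state i).
Boundary conditions: a_S0 = 1, a_S4 = 0.
For each transient state i, a_i = sum_j P(i->j) * a_j:
  a_S1 = 1/4*a_S0 + 1/2*a_S1 + 1/6*a_S2 + 0*a_S3 + 1/12*a_S4
  a_S2 = 1/2*a_S0 + 1/6*a_S1 + 0*a_S2 + 1/3*a_S3 + 0*a_S4
  a_S3 = 1/4*a_S0 + 1/12*a_S1 + 1/12*a_S2 + 1/3*a_S3 + 1/4*a_S4

Substituting a_S0 = 1 and a_S4 = 0, rearrange to (I - Q) a = r where r[i] = P(i -> S0):
  [1/2, -1/6, 0] . (a_S1, a_S2, a_S3) = 1/4
  [-1/6, 1, -1/3] . (a_S1, a_S2, a_S3) = 1/2
  [-1/12, -1/12, 2/3] . (a_S1, a_S2, a_S3) = 1/4

Solving yields:
  a_S1 = 99/128
  a_S2 = 105/128
  a_S3 = 147/256

Starting state is S1, so the absorption probability is a_S1 = 99/128.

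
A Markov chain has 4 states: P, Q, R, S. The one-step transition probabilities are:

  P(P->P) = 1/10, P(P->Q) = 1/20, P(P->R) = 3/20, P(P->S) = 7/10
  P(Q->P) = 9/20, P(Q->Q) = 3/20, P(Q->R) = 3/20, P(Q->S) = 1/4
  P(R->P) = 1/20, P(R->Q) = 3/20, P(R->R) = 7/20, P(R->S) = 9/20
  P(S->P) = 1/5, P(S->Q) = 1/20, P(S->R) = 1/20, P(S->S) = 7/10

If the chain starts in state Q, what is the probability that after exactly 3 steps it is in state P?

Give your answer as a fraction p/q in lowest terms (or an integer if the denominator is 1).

Answer: 719/4000

Derivation:
Computing P^3 by repeated multiplication:
P^1 =
  P: [1/10, 1/20, 3/20, 7/10]
  Q: [9/20, 3/20, 3/20, 1/4]
  R: [1/20, 3/20, 7/20, 9/20]
  S: [1/5, 1/20, 1/20, 7/10]
P^2 =
  P: [9/50, 7/100, 11/100, 16/25]
  Q: [17/100, 2/25, 31/200, 119/200]
  R: [9/50, 1/10, 7/40, 109/200]
  S: [37/200, 3/50, 9/100, 133/200]
P^3 =
  P: [183/1000, 17/250, 27/250, 641/1000]
  Q: [719/4000, 147/2000, 243/2000, 2501/4000]
  R: [723/4000, 31/400, 261/2000, 489/800]
  S: [183/1000, 13/200, 203/2000, 1301/2000]

(P^3)[Q -> P] = 719/4000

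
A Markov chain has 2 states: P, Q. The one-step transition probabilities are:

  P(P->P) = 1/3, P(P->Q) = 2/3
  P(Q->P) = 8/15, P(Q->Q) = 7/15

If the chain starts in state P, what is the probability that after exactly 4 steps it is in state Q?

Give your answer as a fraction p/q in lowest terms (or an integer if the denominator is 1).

Answer: 208/375

Derivation:
Computing P^4 by repeated multiplication:
P^1 =
  P: [1/3, 2/3]
  Q: [8/15, 7/15]
P^2 =
  P: [7/15, 8/15]
  Q: [32/75, 43/75]
P^3 =
  P: [11/25, 14/25]
  Q: [56/125, 69/125]
P^4 =
  P: [167/375, 208/375]
  Q: [832/1875, 1043/1875]

(P^4)[P -> Q] = 208/375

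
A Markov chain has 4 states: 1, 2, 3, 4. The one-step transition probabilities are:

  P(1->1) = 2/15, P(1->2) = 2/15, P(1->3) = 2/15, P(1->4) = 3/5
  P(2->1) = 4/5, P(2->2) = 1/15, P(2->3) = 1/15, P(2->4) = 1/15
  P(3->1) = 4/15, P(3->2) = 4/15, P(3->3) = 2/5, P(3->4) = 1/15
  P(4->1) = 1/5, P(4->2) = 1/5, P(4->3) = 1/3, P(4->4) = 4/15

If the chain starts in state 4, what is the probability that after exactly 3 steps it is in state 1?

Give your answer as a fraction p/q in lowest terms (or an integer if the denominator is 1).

Computing P^3 by repeated multiplication:
P^1 =
  1: [2/15, 2/15, 2/15, 3/5]
  2: [4/5, 1/15, 1/15, 1/15]
  3: [4/15, 4/15, 2/5, 1/15]
  4: [1/5, 1/5, 1/3, 4/15]
P^2 =
  1: [7/25, 41/225, 7/25, 58/225]
  2: [43/225, 32/225, 4/25, 38/75]
  3: [83/225, 13/75, 53/225, 2/9]
  4: [74/225, 41/225, 59/225, 17/75]
P^3 =
  1: [116/375, 593/3375, 167/675, 301/1125]
  2: [956/3375, 604/3375, 904/3375, 911/3375]
  3: [332/1125, 21/125, 773/3375, 1039/3375]
  4: [343/1125, 578/3375, 266/1125, 194/675]

(P^3)[4 -> 1] = 343/1125

Answer: 343/1125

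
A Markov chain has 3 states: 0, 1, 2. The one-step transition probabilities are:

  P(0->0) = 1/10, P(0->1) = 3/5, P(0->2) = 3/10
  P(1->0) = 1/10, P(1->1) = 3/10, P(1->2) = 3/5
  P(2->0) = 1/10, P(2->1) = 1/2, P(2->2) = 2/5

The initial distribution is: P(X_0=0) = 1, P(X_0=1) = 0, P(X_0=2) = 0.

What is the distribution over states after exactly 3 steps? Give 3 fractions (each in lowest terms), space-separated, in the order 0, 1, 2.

Answer: 1/10 54/125 117/250

Derivation:
Propagating the distribution step by step (d_{t+1} = d_t * P):
d_0 = (0=1, 1=0, 2=0)
  d_1[0] = 1*1/10 + 0*1/10 + 0*1/10 = 1/10
  d_1[1] = 1*3/5 + 0*3/10 + 0*1/2 = 3/5
  d_1[2] = 1*3/10 + 0*3/5 + 0*2/5 = 3/10
d_1 = (0=1/10, 1=3/5, 2=3/10)
  d_2[0] = 1/10*1/10 + 3/5*1/10 + 3/10*1/10 = 1/10
  d_2[1] = 1/10*3/5 + 3/5*3/10 + 3/10*1/2 = 39/100
  d_2[2] = 1/10*3/10 + 3/5*3/5 + 3/10*2/5 = 51/100
d_2 = (0=1/10, 1=39/100, 2=51/100)
  d_3[0] = 1/10*1/10 + 39/100*1/10 + 51/100*1/10 = 1/10
  d_3[1] = 1/10*3/5 + 39/100*3/10 + 51/100*1/2 = 54/125
  d_3[2] = 1/10*3/10 + 39/100*3/5 + 51/100*2/5 = 117/250
d_3 = (0=1/10, 1=54/125, 2=117/250)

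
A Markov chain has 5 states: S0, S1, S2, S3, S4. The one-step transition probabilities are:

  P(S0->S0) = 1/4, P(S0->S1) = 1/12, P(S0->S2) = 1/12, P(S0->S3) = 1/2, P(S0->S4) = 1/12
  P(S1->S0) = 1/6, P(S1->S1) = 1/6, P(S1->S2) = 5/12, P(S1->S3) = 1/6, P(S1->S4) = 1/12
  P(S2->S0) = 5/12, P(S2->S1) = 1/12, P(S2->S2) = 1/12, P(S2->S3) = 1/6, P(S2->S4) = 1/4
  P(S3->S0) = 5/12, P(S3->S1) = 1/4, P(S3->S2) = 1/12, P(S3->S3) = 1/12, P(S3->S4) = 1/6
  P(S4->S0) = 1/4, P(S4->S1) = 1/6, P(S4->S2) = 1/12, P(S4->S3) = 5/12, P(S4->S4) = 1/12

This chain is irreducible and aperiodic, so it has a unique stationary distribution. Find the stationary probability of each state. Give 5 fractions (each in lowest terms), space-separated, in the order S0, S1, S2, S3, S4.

The stationary distribution satisfies pi = pi * P, i.e.:
  pi_S0 = 1/4*pi_S0 + 1/6*pi_S1 + 5/12*pi_S2 + 5/12*pi_S3 + 1/4*pi_S4
  pi_S1 = 1/12*pi_S0 + 1/6*pi_S1 + 1/12*pi_S2 + 1/4*pi_S3 + 1/6*pi_S4
  pi_S2 = 1/12*pi_S0 + 5/12*pi_S1 + 1/12*pi_S2 + 1/12*pi_S3 + 1/12*pi_S4
  pi_S3 = 1/2*pi_S0 + 1/6*pi_S1 + 1/6*pi_S2 + 1/12*pi_S3 + 5/12*pi_S4
  pi_S4 = 1/12*pi_S0 + 1/12*pi_S1 + 1/4*pi_S2 + 1/6*pi_S3 + 1/12*pi_S4
with normalization: pi_S0 + pi_S1 + pi_S2 + pi_S3 + pi_S4 = 1.

Using the first 4 balance equations plus normalization, the linear system A*pi = b is:
  [-3/4, 1/6, 5/12, 5/12, 1/4] . pi = 0
  [1/12, -5/6, 1/12, 1/4, 1/6] . pi = 0
  [1/12, 5/12, -11/12, 1/12, 1/12] . pi = 0
  [1/2, 1/6, 1/6, -11/12, 5/12] . pi = 0
  [1, 1, 1, 1, 1] . pi = 1

Solving yields:
  pi_S0 = 8731/28540
  pi_S1 = 437/2854
  pi_S2 = 767/5708
  pi_S3 = 3963/14270
  pi_S4 = 1839/14270

Verification (pi * P):
  8731/28540*1/4 + 437/2854*1/6 + 767/5708*5/12 + 3963/14270*5/12 + 1839/14270*1/4 = 8731/28540 = pi_S0  (ok)
  8731/28540*1/12 + 437/2854*1/6 + 767/5708*1/12 + 3963/14270*1/4 + 1839/14270*1/6 = 437/2854 = pi_S1  (ok)
  8731/28540*1/12 + 437/2854*5/12 + 767/5708*1/12 + 3963/14270*1/12 + 1839/14270*1/12 = 767/5708 = pi_S2  (ok)
  8731/28540*1/2 + 437/2854*1/6 + 767/5708*1/6 + 3963/14270*1/12 + 1839/14270*5/12 = 3963/14270 = pi_S3  (ok)
  8731/28540*1/12 + 437/2854*1/12 + 767/5708*1/4 + 3963/14270*1/6 + 1839/14270*1/12 = 1839/14270 = pi_S4  (ok)

Answer: 8731/28540 437/2854 767/5708 3963/14270 1839/14270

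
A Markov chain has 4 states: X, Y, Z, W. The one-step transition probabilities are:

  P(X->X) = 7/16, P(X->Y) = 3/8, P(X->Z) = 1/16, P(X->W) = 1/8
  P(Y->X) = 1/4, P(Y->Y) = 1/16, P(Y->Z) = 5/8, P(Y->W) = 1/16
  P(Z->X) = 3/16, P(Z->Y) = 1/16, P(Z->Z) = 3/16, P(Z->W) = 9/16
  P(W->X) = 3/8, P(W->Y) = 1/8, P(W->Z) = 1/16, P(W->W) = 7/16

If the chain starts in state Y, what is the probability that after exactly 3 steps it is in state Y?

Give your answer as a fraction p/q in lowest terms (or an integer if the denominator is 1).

Answer: 351/2048

Derivation:
Computing P^3 by repeated multiplication:
P^1 =
  X: [7/16, 3/8, 1/16, 1/8]
  Y: [1/4, 1/16, 5/8, 1/16]
  Z: [3/16, 1/16, 3/16, 9/16]
  W: [3/8, 1/8, 1/16, 7/16]
P^2 =
  X: [11/32, 53/256, 9/32, 43/256]
  Y: [17/64, 37/256, 45/256, 53/128]
  Z: [11/32, 5/32, 31/256, 97/256]
  W: [95/256, 53/256, 9/64, 9/32]
P^3 =
  X: [651/2048, 739/4096, 877/4096, 589/2048]
  Y: [1395/4096, 351/2048, 679/4096, 165/512]
  Z: [1451/4096, 793/4096, 339/2048, 587/2048]
  W: [1417/4096, 803/4096, 805/4096, 1071/4096]

(P^3)[Y -> Y] = 351/2048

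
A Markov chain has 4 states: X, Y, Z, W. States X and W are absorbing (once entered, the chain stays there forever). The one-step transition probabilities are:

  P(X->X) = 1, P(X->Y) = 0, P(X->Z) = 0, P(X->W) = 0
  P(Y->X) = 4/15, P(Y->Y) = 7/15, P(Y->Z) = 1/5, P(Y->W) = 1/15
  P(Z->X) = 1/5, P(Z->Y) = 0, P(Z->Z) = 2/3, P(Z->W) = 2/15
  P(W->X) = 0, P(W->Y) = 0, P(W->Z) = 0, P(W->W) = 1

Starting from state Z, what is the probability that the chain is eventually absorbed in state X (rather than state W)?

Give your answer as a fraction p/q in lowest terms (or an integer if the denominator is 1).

Answer: 3/5

Derivation:
Let a_i = P(absorbed in X | start in state i).
Boundary conditions: a_X = 1, a_W = 0.
For each transient state i, a_i = sum_j P(i->j) * a_j:
  a_Y = 4/15*a_X + 7/15*a_Y + 1/5*a_Z + 1/15*a_W
  a_Z = 1/5*a_X + 0*a_Y + 2/3*a_Z + 2/15*a_W

Substituting a_X = 1 and a_W = 0, rearrange to (I - Q) a = r where r[i] = P(i -> X):
  [8/15, -1/5] . (a_Y, a_Z) = 4/15
  [0, 1/3] . (a_Y, a_Z) = 1/5

Solving yields:
  a_Y = 29/40
  a_Z = 3/5

Starting state is Z, so the absorption probability is a_Z = 3/5.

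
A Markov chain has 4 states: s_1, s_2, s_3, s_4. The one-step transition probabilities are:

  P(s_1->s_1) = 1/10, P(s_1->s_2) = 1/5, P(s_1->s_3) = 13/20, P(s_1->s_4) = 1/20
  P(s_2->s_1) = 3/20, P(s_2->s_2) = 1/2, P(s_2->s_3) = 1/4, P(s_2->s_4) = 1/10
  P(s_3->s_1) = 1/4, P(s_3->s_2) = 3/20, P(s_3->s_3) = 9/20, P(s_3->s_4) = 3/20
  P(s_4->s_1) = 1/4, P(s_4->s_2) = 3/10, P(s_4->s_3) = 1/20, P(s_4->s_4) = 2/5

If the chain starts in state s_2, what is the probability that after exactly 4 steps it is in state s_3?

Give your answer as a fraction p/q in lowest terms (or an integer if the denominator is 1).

Computing P^4 by repeated multiplication:
P^1 =
  s_1: [1/10, 1/5, 13/20, 1/20]
  s_2: [3/20, 1/2, 1/4, 1/10]
  s_3: [1/4, 3/20, 9/20, 3/20]
  s_4: [1/4, 3/10, 1/20, 2/5]
P^2 =
  s_1: [43/200, 93/400, 41/100, 57/400]
  s_2: [71/400, 139/400, 17/50, 27/200]
  s_3: [79/400, 19/80, 41/100, 31/200]
  s_4: [73/400, 131/400, 7/25, 21/100]
P^3 =
  s_1: [389/2000, 527/2000, 779/2000, 61/400]
  s_2: [1509/8000, 1203/4000, 181/500, 1189/8000]
  s_3: [1573/8000, 213/800, 19/50, 1257/8000]
  s_4: [1519/8000, 1221/4000, 337/1000, 1343/8000]
P^4 =
  s_1: [7779/40000, 10993/40000, 469/1250, 311/2000]
  s_2: [30661/160000, 22959/80000, 589/1600, 24521/160000]
  s_3: [31021/160000, 22127/80000, 14929/40000, 25009/160000]
  s_4: [30559/160000, 23321/80000, 14391/40000, 5047/32000]

(P^4)[s_2 -> s_3] = 589/1600

Answer: 589/1600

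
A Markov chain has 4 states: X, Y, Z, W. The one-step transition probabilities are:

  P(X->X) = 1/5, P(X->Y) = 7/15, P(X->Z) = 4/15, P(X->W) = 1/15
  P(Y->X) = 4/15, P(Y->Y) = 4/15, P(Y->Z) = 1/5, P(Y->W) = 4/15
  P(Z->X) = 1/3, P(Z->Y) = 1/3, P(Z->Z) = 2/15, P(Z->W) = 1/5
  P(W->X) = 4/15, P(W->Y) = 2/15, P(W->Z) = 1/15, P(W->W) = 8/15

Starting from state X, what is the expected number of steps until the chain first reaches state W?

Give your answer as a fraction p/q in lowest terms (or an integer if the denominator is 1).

Let h_i = expected steps to first reach W from state i.
Boundary: h_W = 0.
First-step equations for the other states:
  h_X = 1 + 1/5*h_X + 7/15*h_Y + 4/15*h_Z + 1/15*h_W
  h_Y = 1 + 4/15*h_X + 4/15*h_Y + 1/5*h_Z + 4/15*h_W
  h_Z = 1 + 1/3*h_X + 1/3*h_Y + 2/15*h_Z + 1/5*h_W

Substituting h_W = 0 and rearranging gives the linear system (I - Q) h = 1:
  [4/5, -7/15, -4/15] . (h_X, h_Y, h_Z) = 1
  [-4/15, 11/15, -1/5] . (h_X, h_Y, h_Z) = 1
  [-1/3, -1/3, 13/15] . (h_X, h_Y, h_Z) = 1

Solving yields:
  h_X = 4560/767
  h_Y = 3825/767
  h_Z = 4110/767

Starting state is X, so the expected hitting time is h_X = 4560/767.

Answer: 4560/767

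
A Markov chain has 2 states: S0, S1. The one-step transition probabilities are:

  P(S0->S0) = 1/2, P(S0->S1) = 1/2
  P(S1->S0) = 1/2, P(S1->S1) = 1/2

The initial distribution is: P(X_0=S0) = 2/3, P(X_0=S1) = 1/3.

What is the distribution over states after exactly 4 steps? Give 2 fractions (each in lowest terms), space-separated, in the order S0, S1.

Propagating the distribution step by step (d_{t+1} = d_t * P):
d_0 = (S0=2/3, S1=1/3)
  d_1[S0] = 2/3*1/2 + 1/3*1/2 = 1/2
  d_1[S1] = 2/3*1/2 + 1/3*1/2 = 1/2
d_1 = (S0=1/2, S1=1/2)
  d_2[S0] = 1/2*1/2 + 1/2*1/2 = 1/2
  d_2[S1] = 1/2*1/2 + 1/2*1/2 = 1/2
d_2 = (S0=1/2, S1=1/2)
  d_3[S0] = 1/2*1/2 + 1/2*1/2 = 1/2
  d_3[S1] = 1/2*1/2 + 1/2*1/2 = 1/2
d_3 = (S0=1/2, S1=1/2)
  d_4[S0] = 1/2*1/2 + 1/2*1/2 = 1/2
  d_4[S1] = 1/2*1/2 + 1/2*1/2 = 1/2
d_4 = (S0=1/2, S1=1/2)

Answer: 1/2 1/2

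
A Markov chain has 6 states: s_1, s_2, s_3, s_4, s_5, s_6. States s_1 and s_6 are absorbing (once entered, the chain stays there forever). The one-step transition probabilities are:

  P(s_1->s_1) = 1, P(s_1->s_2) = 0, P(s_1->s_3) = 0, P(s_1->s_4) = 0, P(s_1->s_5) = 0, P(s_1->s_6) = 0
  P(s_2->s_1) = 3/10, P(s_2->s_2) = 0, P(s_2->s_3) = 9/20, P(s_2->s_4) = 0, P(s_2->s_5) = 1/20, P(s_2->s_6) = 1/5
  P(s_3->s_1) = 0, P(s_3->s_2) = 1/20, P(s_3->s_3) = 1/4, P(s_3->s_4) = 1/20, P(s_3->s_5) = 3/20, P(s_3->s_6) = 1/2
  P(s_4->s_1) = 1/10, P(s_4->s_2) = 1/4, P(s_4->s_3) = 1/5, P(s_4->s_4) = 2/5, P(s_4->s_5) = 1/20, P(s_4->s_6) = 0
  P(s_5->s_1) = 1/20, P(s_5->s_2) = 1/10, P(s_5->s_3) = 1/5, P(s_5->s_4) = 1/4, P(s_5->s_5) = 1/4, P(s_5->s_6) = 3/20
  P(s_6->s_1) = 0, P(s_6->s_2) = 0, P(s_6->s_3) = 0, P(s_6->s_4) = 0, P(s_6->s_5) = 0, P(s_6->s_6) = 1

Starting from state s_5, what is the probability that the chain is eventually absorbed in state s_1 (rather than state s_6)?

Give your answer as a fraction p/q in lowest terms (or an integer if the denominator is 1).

Answer: 11363/42734

Derivation:
Let a_i = P(absorbed in s_1 | start in state i).
Boundary conditions: a_s_1 = 1, a_s_6 = 0.
For each transient state i, a_i = sum_j P(i->j) * a_j:
  a_s_2 = 3/10*a_s_1 + 0*a_s_2 + 9/20*a_s_3 + 0*a_s_4 + 1/20*a_s_5 + 1/5*a_s_6
  a_s_3 = 0*a_s_1 + 1/20*a_s_2 + 1/4*a_s_3 + 1/20*a_s_4 + 3/20*a_s_5 + 1/2*a_s_6
  a_s_4 = 1/10*a_s_1 + 1/4*a_s_2 + 1/5*a_s_3 + 2/5*a_s_4 + 1/20*a_s_5 + 0*a_s_6
  a_s_5 = 1/20*a_s_1 + 1/10*a_s_2 + 1/5*a_s_3 + 1/4*a_s_4 + 1/4*a_s_5 + 3/20*a_s_6

Substituting a_s_1 = 1 and a_s_6 = 0, rearrange to (I - Q) a = r where r[i] = P(i -> s_1):
  [1, -9/20, 0, -1/20] . (a_s_2, a_s_3, a_s_4, a_s_5) = 3/10
  [-1/20, 3/4, -1/20, -3/20] . (a_s_2, a_s_3, a_s_4, a_s_5) = 0
  [-1/4, -1/5, 3/5, -1/20] . (a_s_2, a_s_3, a_s_4, a_s_5) = 1/10
  [-1/10, -1/5, -1/4, 3/4] . (a_s_2, a_s_3, a_s_4, a_s_5) = 1/20

Solving yields:
  a_s_2 = 15349/42734
  a_s_3 = 4357/42734
  a_s_4 = 15917/42734
  a_s_5 = 11363/42734

Starting state is s_5, so the absorption probability is a_s_5 = 11363/42734.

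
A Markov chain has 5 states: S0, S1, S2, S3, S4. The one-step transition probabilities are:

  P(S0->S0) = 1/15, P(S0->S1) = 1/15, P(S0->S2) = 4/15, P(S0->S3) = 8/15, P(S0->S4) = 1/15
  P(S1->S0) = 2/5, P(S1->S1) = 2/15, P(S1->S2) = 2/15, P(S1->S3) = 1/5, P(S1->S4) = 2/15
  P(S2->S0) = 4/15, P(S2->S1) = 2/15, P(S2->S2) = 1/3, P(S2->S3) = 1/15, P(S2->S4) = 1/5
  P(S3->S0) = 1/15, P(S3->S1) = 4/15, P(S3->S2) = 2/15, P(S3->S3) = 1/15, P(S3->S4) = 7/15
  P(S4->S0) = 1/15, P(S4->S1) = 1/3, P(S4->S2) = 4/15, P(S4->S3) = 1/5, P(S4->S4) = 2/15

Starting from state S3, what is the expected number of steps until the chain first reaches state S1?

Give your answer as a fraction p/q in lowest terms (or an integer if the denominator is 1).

Answer: 2727/631

Derivation:
Let h_i = expected steps to first reach S1 from state i.
Boundary: h_S1 = 0.
First-step equations for the other states:
  h_S0 = 1 + 1/15*h_S0 + 1/15*h_S1 + 4/15*h_S2 + 8/15*h_S3 + 1/15*h_S4
  h_S2 = 1 + 4/15*h_S0 + 2/15*h_S1 + 1/3*h_S2 + 1/15*h_S3 + 1/5*h_S4
  h_S3 = 1 + 1/15*h_S0 + 4/15*h_S1 + 2/15*h_S2 + 1/15*h_S3 + 7/15*h_S4
  h_S4 = 1 + 1/15*h_S0 + 1/3*h_S1 + 4/15*h_S2 + 1/5*h_S3 + 2/15*h_S4

Substituting h_S1 = 0 and rearranging gives the linear system (I - Q) h = 1:
  [14/15, -4/15, -8/15, -1/15] . (h_S0, h_S2, h_S3, h_S4) = 1
  [-4/15, 2/3, -1/15, -1/5] . (h_S0, h_S2, h_S3, h_S4) = 1
  [-1/15, -2/15, 14/15, -7/15] . (h_S0, h_S2, h_S3, h_S4) = 1
  [-1/15, -4/15, -1/5, 13/15] . (h_S0, h_S2, h_S3, h_S4) = 1

Solving yields:
  h_S0 = 3387/631
  h_S2 = 6741/1262
  h_S3 = 2727/631
  h_S4 = 2655/631

Starting state is S3, so the expected hitting time is h_S3 = 2727/631.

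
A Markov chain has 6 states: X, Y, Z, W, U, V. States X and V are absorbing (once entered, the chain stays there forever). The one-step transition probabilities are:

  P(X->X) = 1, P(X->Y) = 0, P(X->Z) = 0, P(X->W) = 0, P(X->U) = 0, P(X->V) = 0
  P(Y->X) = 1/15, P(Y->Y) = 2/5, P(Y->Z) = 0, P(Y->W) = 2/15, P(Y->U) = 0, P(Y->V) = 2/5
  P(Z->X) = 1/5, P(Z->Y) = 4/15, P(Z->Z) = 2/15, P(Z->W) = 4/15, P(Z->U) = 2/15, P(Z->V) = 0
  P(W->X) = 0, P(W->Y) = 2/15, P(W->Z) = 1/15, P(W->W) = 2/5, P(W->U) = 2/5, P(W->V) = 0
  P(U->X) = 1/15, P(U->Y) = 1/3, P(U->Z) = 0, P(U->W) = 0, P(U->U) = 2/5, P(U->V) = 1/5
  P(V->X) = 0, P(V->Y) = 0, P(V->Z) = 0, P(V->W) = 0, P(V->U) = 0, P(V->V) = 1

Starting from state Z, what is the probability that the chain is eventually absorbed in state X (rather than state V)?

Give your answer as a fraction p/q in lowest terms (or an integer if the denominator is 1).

Let a_i = P(absorbed in X | start in state i).
Boundary conditions: a_X = 1, a_V = 0.
For each transient state i, a_i = sum_j P(i->j) * a_j:
  a_Y = 1/15*a_X + 2/5*a_Y + 0*a_Z + 2/15*a_W + 0*a_U + 2/5*a_V
  a_Z = 1/5*a_X + 4/15*a_Y + 2/15*a_Z + 4/15*a_W + 2/15*a_U + 0*a_V
  a_W = 0*a_X + 2/15*a_Y + 1/15*a_Z + 2/5*a_W + 2/5*a_U + 0*a_V
  a_U = 1/15*a_X + 1/3*a_Y + 0*a_Z + 0*a_W + 2/5*a_U + 1/5*a_V

Substituting a_X = 1 and a_V = 0, rearrange to (I - Q) a = r where r[i] = P(i -> X):
  [3/5, 0, -2/15, 0] . (a_Y, a_Z, a_W, a_U) = 1/15
  [-4/15, 13/15, -4/15, -2/15] . (a_Y, a_Z, a_W, a_U) = 1/5
  [-2/15, -1/15, 3/5, -2/5] . (a_Y, a_Z, a_W, a_U) = 0
  [-1/3, 0, 0, 3/5] . (a_Y, a_Z, a_W, a_U) = 1/15

Solving yields:
  a_Y = 1231/7813
  a_Z = 2923/7813
  a_W = 1633/7813
  a_U = 1552/7813

Starting state is Z, so the absorption probability is a_Z = 2923/7813.

Answer: 2923/7813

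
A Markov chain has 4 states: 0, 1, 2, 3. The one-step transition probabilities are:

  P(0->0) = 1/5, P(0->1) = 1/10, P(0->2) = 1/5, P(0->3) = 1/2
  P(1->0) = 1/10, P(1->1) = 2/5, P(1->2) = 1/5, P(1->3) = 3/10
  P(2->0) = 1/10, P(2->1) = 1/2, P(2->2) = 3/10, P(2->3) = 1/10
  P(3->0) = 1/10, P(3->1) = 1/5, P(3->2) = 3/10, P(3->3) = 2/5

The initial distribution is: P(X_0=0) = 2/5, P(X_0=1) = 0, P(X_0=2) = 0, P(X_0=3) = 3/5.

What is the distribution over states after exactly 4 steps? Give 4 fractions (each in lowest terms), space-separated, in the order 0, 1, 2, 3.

Answer: 5557/50000 2077/6250 12799/50000 3757/12500

Derivation:
Propagating the distribution step by step (d_{t+1} = d_t * P):
d_0 = (0=2/5, 1=0, 2=0, 3=3/5)
  d_1[0] = 2/5*1/5 + 0*1/10 + 0*1/10 + 3/5*1/10 = 7/50
  d_1[1] = 2/5*1/10 + 0*2/5 + 0*1/2 + 3/5*1/5 = 4/25
  d_1[2] = 2/5*1/5 + 0*1/5 + 0*3/10 + 3/5*3/10 = 13/50
  d_1[3] = 2/5*1/2 + 0*3/10 + 0*1/10 + 3/5*2/5 = 11/25
d_1 = (0=7/50, 1=4/25, 2=13/50, 3=11/25)
  d_2[0] = 7/50*1/5 + 4/25*1/10 + 13/50*1/10 + 11/25*1/10 = 57/500
  d_2[1] = 7/50*1/10 + 4/25*2/5 + 13/50*1/2 + 11/25*1/5 = 37/125
  d_2[2] = 7/50*1/5 + 4/25*1/5 + 13/50*3/10 + 11/25*3/10 = 27/100
  d_2[3] = 7/50*1/2 + 4/25*3/10 + 13/50*1/10 + 11/25*2/5 = 8/25
d_2 = (0=57/500, 1=37/125, 2=27/100, 3=8/25)
  d_3[0] = 57/500*1/5 + 37/125*1/10 + 27/100*1/10 + 8/25*1/10 = 557/5000
  d_3[1] = 57/500*1/10 + 37/125*2/5 + 27/100*1/2 + 8/25*1/5 = 411/1250
  d_3[2] = 57/500*1/5 + 37/125*1/5 + 27/100*3/10 + 8/25*3/10 = 259/1000
  d_3[3] = 57/500*1/2 + 37/125*3/10 + 27/100*1/10 + 8/25*2/5 = 188/625
d_3 = (0=557/5000, 1=411/1250, 2=259/1000, 3=188/625)
  d_4[0] = 557/5000*1/5 + 411/1250*1/10 + 259/1000*1/10 + 188/625*1/10 = 5557/50000
  d_4[1] = 557/5000*1/10 + 411/1250*2/5 + 259/1000*1/2 + 188/625*1/5 = 2077/6250
  d_4[2] = 557/5000*1/5 + 411/1250*1/5 + 259/1000*3/10 + 188/625*3/10 = 12799/50000
  d_4[3] = 557/5000*1/2 + 411/1250*3/10 + 259/1000*1/10 + 188/625*2/5 = 3757/12500
d_4 = (0=5557/50000, 1=2077/6250, 2=12799/50000, 3=3757/12500)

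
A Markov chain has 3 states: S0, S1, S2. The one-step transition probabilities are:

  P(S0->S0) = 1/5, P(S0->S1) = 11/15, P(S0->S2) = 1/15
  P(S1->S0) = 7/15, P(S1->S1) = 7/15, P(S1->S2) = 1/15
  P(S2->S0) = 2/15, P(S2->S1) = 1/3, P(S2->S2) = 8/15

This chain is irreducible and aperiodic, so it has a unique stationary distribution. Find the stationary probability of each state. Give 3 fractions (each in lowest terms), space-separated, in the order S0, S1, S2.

Answer: 51/152 41/76 1/8

Derivation:
The stationary distribution satisfies pi = pi * P, i.e.:
  pi_S0 = 1/5*pi_S0 + 7/15*pi_S1 + 2/15*pi_S2
  pi_S1 = 11/15*pi_S0 + 7/15*pi_S1 + 1/3*pi_S2
  pi_S2 = 1/15*pi_S0 + 1/15*pi_S1 + 8/15*pi_S2
with normalization: pi_S0 + pi_S1 + pi_S2 = 1.

Using the first 2 balance equations plus normalization, the linear system A*pi = b is:
  [-4/5, 7/15, 2/15] . pi = 0
  [11/15, -8/15, 1/3] . pi = 0
  [1, 1, 1] . pi = 1

Solving yields:
  pi_S0 = 51/152
  pi_S1 = 41/76
  pi_S2 = 1/8

Verification (pi * P):
  51/152*1/5 + 41/76*7/15 + 1/8*2/15 = 51/152 = pi_S0  (ok)
  51/152*11/15 + 41/76*7/15 + 1/8*1/3 = 41/76 = pi_S1  (ok)
  51/152*1/15 + 41/76*1/15 + 1/8*8/15 = 1/8 = pi_S2  (ok)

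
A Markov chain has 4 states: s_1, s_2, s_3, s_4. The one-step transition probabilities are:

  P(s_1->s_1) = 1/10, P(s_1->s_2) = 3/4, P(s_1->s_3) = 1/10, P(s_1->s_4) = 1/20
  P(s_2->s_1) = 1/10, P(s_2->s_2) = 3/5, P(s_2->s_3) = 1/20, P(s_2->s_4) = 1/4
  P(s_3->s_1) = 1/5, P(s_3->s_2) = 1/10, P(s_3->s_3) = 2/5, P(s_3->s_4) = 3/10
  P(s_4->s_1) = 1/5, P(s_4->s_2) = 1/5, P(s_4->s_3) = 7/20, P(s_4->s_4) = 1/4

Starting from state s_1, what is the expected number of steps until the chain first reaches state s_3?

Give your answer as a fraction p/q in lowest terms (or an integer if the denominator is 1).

Answer: 824/101

Derivation:
Let h_i = expected steps to first reach s_3 from state i.
Boundary: h_s_3 = 0.
First-step equations for the other states:
  h_s_1 = 1 + 1/10*h_s_1 + 3/4*h_s_2 + 1/10*h_s_3 + 1/20*h_s_4
  h_s_2 = 1 + 1/10*h_s_1 + 3/5*h_s_2 + 1/20*h_s_3 + 1/4*h_s_4
  h_s_4 = 1 + 1/5*h_s_1 + 1/5*h_s_2 + 7/20*h_s_3 + 1/4*h_s_4

Substituting h_s_3 = 0 and rearranging gives the linear system (I - Q) h = 1:
  [9/10, -3/4, -1/20] . (h_s_1, h_s_2, h_s_4) = 1
  [-1/10, 2/5, -1/4] . (h_s_1, h_s_2, h_s_4) = 1
  [-1/5, -1/5, 3/4] . (h_s_1, h_s_2, h_s_4) = 1

Solving yields:
  h_s_1 = 824/101
  h_s_2 = 816/101
  h_s_4 = 572/101

Starting state is s_1, so the expected hitting time is h_s_1 = 824/101.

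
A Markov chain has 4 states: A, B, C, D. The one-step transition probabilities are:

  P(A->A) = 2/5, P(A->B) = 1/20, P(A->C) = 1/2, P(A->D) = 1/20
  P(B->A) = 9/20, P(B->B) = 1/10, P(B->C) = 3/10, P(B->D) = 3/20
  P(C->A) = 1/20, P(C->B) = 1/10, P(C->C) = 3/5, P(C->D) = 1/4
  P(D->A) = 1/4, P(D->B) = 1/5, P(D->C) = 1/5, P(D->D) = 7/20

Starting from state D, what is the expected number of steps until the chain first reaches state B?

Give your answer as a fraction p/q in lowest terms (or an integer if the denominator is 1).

Let h_i = expected steps to first reach B from state i.
Boundary: h_B = 0.
First-step equations for the other states:
  h_A = 1 + 2/5*h_A + 1/20*h_B + 1/2*h_C + 1/20*h_D
  h_C = 1 + 1/20*h_A + 1/10*h_B + 3/5*h_C + 1/4*h_D
  h_D = 1 + 1/4*h_A + 1/5*h_B + 1/5*h_C + 7/20*h_D

Substituting h_B = 0 and rearranging gives the linear system (I - Q) h = 1:
  [3/5, -1/2, -1/20] . (h_A, h_C, h_D) = 1
  [-1/20, 2/5, -1/4] . (h_A, h_C, h_D) = 1
  [-1/4, -1/5, 13/20] . (h_A, h_C, h_D) = 1

Solving yields:
  h_A = 690/73
  h_C = 625/73
  h_D = 570/73

Starting state is D, so the expected hitting time is h_D = 570/73.

Answer: 570/73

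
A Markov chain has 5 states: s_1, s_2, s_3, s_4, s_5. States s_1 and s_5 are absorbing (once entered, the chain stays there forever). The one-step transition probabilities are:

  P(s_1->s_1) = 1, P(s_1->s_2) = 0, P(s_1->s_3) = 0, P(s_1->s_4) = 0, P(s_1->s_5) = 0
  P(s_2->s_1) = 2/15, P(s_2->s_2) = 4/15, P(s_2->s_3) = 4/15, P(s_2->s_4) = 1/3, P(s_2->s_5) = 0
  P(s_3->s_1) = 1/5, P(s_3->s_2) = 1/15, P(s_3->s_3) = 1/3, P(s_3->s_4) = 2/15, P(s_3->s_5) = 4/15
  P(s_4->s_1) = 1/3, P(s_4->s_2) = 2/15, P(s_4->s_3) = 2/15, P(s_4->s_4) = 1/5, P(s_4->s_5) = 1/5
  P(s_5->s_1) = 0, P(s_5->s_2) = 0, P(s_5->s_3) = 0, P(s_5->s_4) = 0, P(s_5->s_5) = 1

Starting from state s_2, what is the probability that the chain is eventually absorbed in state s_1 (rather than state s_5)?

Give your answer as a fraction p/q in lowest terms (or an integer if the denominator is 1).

Let a_i = P(absorbed in s_1 | start in state i).
Boundary conditions: a_s_1 = 1, a_s_5 = 0.
For each transient state i, a_i = sum_j P(i->j) * a_j:
  a_s_2 = 2/15*a_s_1 + 4/15*a_s_2 + 4/15*a_s_3 + 1/3*a_s_4 + 0*a_s_5
  a_s_3 = 1/5*a_s_1 + 1/15*a_s_2 + 1/3*a_s_3 + 2/15*a_s_4 + 4/15*a_s_5
  a_s_4 = 1/3*a_s_1 + 2/15*a_s_2 + 2/15*a_s_3 + 1/5*a_s_4 + 1/5*a_s_5

Substituting a_s_1 = 1 and a_s_5 = 0, rearrange to (I - Q) a = r where r[i] = P(i -> s_1):
  [11/15, -4/15, -1/3] . (a_s_2, a_s_3, a_s_4) = 2/15
  [-1/15, 2/3, -2/15] . (a_s_2, a_s_3, a_s_4) = 1/5
  [-2/15, -2/15, 4/5] . (a_s_2, a_s_3, a_s_4) = 1/3

Solving yields:
  a_s_2 = 12/19
  a_s_3 = 533/1102
  a_s_4 = 332/551

Starting state is s_2, so the absorption probability is a_s_2 = 12/19.

Answer: 12/19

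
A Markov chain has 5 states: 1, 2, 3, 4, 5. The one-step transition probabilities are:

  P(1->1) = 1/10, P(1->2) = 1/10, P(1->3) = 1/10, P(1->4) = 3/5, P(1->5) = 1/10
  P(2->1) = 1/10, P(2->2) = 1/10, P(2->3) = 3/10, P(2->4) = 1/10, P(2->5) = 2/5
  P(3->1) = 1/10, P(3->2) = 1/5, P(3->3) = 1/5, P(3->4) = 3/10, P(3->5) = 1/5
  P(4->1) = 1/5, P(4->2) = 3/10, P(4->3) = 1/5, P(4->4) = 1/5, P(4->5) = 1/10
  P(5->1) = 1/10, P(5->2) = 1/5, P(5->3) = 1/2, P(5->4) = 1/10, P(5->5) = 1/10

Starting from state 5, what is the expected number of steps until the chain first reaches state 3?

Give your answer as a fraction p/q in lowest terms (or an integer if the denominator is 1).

Let h_i = expected steps to first reach 3 from state i.
Boundary: h_3 = 0.
First-step equations for the other states:
  h_1 = 1 + 1/10*h_1 + 1/10*h_2 + 1/10*h_3 + 3/5*h_4 + 1/10*h_5
  h_2 = 1 + 1/10*h_1 + 1/10*h_2 + 3/10*h_3 + 1/10*h_4 + 2/5*h_5
  h_4 = 1 + 1/5*h_1 + 3/10*h_2 + 1/5*h_3 + 1/5*h_4 + 1/10*h_5
  h_5 = 1 + 1/10*h_1 + 1/5*h_2 + 1/2*h_3 + 1/10*h_4 + 1/10*h_5

Substituting h_3 = 0 and rearranging gives the linear system (I - Q) h = 1:
  [9/10, -1/10, -3/5, -1/10] . (h_1, h_2, h_4, h_5) = 1
  [-1/10, 9/10, -1/10, -2/5] . (h_1, h_2, h_4, h_5) = 1
  [-1/5, -3/10, 4/5, -1/10] . (h_1, h_2, h_4, h_5) = 1
  [-1/10, -1/5, -1/10, 9/10] . (h_1, h_2, h_4, h_5) = 1

Solving yields:
  h_1 = 496/113
  h_2 = 1105/339
  h_4 = 1327/339
  h_5 = 935/339

Starting state is 5, so the expected hitting time is h_5 = 935/339.

Answer: 935/339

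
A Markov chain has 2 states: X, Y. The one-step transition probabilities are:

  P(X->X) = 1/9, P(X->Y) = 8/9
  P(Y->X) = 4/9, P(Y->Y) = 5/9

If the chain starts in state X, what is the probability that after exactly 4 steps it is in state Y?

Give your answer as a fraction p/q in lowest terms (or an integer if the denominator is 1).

Answer: 160/243

Derivation:
Computing P^4 by repeated multiplication:
P^1 =
  X: [1/9, 8/9]
  Y: [4/9, 5/9]
P^2 =
  X: [11/27, 16/27]
  Y: [8/27, 19/27]
P^3 =
  X: [25/81, 56/81]
  Y: [28/81, 53/81]
P^4 =
  X: [83/243, 160/243]
  Y: [80/243, 163/243]

(P^4)[X -> Y] = 160/243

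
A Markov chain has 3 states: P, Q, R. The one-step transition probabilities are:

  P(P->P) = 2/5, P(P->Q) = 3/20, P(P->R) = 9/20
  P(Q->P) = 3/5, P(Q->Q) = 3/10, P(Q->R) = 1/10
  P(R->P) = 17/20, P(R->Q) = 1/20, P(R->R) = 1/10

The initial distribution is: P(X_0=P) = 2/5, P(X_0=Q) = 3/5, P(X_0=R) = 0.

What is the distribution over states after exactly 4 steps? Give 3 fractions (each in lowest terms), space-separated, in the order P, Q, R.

Answer: 56179/100000 28491/200000 59151/200000

Derivation:
Propagating the distribution step by step (d_{t+1} = d_t * P):
d_0 = (P=2/5, Q=3/5, R=0)
  d_1[P] = 2/5*2/5 + 3/5*3/5 + 0*17/20 = 13/25
  d_1[Q] = 2/5*3/20 + 3/5*3/10 + 0*1/20 = 6/25
  d_1[R] = 2/5*9/20 + 3/5*1/10 + 0*1/10 = 6/25
d_1 = (P=13/25, Q=6/25, R=6/25)
  d_2[P] = 13/25*2/5 + 6/25*3/5 + 6/25*17/20 = 139/250
  d_2[Q] = 13/25*3/20 + 6/25*3/10 + 6/25*1/20 = 81/500
  d_2[R] = 13/25*9/20 + 6/25*1/10 + 6/25*1/10 = 141/500
d_2 = (P=139/250, Q=81/500, R=141/500)
  d_3[P] = 139/250*2/5 + 81/500*3/5 + 141/500*17/20 = 5593/10000
  d_3[Q] = 139/250*3/20 + 81/500*3/10 + 141/500*1/20 = 1461/10000
  d_3[R] = 139/250*9/20 + 81/500*1/10 + 141/500*1/10 = 1473/5000
d_3 = (P=5593/10000, Q=1461/10000, R=1473/5000)
  d_4[P] = 5593/10000*2/5 + 1461/10000*3/5 + 1473/5000*17/20 = 56179/100000
  d_4[Q] = 5593/10000*3/20 + 1461/10000*3/10 + 1473/5000*1/20 = 28491/200000
  d_4[R] = 5593/10000*9/20 + 1461/10000*1/10 + 1473/5000*1/10 = 59151/200000
d_4 = (P=56179/100000, Q=28491/200000, R=59151/200000)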